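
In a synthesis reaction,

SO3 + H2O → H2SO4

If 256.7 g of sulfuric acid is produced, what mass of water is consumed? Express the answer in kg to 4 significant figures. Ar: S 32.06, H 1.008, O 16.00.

0.04715 kg

M(H2SO4) = 2(1.008) + 32.06 + 4(16.00) = 98.076 g/mol.
M(H2O) = 2(1.008) + 16.00 = 18.016 g/mol.
n(H2SO4) = 256.70 g / 98.076 g/mol = 2.6174 mol.
From the equation the H2SO4:H2O mole ratio is 1:1, so n(H2O) = 2.6174 × 1/1 = 2.6174 mol.
Mass of H2O = 2.6174 mol × 18.016 g/mol = 47.154 g.
Converting to kg: 47.154 g = 0.04715 kg.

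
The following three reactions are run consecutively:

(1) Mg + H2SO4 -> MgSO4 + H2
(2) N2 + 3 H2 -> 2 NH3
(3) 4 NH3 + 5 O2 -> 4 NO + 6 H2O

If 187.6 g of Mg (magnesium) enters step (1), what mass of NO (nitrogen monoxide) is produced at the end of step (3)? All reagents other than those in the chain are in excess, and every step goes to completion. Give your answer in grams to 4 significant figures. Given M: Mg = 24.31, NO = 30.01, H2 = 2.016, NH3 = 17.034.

n(Mg) = 187.6 / 24.31 = 7.7170 mol.
Reaction (1): Mg→H2 ratio 1:1 ⇒ n(H2) = 7.7170 mol.
Reaction (2): H2→NH3 ratio 3:2 ⇒ n(NH3) = 5.1447 mol.
Reaction (3): NH3→NO ratio 4:4 ⇒ n(NO) = 5.1447 mol.
Mass of NO = 5.1447 × 30.01 = 154.39 g.

154.4 g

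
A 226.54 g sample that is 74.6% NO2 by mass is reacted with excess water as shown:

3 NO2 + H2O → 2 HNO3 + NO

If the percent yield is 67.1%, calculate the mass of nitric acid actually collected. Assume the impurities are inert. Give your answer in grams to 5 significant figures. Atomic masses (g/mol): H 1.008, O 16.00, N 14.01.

Pure NO2 available = 226.54 g × 0.746 = 168.999 g.
M(NO2) = 14.01 + 2(16.00) = 46.01 g/mol.
M(HNO3) = 1.008 + 14.01 + 3(16.00) = 63.018 g/mol.
n(NO2) = 168.999 g / 46.01 g/mol = 3.67309 mol.
From the equation the NO2:HNO3 mole ratio is 3:2, so n(HNO3) = 3.67309 × 2/3 = 2.44873 mol.
Mass of HNO3 = 2.44873 mol × 63.018 g/mol = 154.314 g.
Actual mass collected = 154.314 g × 0.671 = 103.545 g.

103.54 g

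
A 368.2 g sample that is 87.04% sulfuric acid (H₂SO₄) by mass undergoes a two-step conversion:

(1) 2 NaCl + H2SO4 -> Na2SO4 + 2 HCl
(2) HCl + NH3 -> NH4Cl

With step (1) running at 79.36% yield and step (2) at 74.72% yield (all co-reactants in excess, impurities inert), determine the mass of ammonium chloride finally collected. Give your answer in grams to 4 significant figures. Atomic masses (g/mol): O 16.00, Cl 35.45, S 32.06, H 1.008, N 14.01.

Pure H2SO4 = 368.2 × 0.8704 = 320.48 g.
M(H2SO4) = 2(1.008) + 32.06 + 4(16.00) = 98.076 g/mol.
M(NH4Cl) = 14.01 + 4(1.008) + 35.45 = 53.492 g/mol.
n(H2SO4) = 320.48 / 98.076 = 3.2677 mol.
Step 1 (H2SO4:HCl = 1:2): theoretical n(HCl) = 6.5354 mol; at 79.36% yield, n(HCl) = 5.1865 mol.
Step 2 (HCl:NH4Cl = 1:1): theoretical n(NH4Cl) = 5.1865 mol, so theoretical mass = 5.1865 × 53.492 = 277.43 g.
At 74.72% yield, actual mass of NH4Cl = 277.43 × 0.7472 = 207.30 g.

207.3 g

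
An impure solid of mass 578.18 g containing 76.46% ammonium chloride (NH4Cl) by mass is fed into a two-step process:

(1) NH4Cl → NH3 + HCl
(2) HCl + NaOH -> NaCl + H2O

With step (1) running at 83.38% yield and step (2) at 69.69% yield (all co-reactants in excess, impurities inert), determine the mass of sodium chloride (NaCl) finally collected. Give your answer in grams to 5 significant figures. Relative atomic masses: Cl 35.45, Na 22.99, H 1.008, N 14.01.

280.64 g

Pure NH4Cl = 578.18 × 0.7646 = 442.076 g.
M(NH4Cl) = 14.01 + 4(1.008) + 35.45 = 53.492 g/mol.
M(NaCl) = 22.99 + 35.45 = 58.44 g/mol.
n(NH4Cl) = 442.076 / 53.492 = 8.26435 mol.
Step 1 (NH4Cl:HCl = 1:1): theoretical n(HCl) = 8.26435 mol; at 83.38% yield, n(HCl) = 6.89081 mol.
Step 2 (HCl:NaCl = 1:1): theoretical n(NaCl) = 6.89081 mol, so theoretical mass = 6.89081 × 58.44 = 402.699 g.
At 69.69% yield, actual mass of NaCl = 402.699 × 0.6969 = 280.641 g.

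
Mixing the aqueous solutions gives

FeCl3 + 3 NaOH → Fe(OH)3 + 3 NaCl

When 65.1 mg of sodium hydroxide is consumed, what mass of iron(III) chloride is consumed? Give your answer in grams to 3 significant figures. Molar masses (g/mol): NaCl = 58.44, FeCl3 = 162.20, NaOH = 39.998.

0.0880 g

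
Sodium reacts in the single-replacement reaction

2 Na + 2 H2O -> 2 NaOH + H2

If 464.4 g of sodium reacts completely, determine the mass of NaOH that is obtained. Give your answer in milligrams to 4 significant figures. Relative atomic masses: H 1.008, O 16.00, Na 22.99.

M(Na) = 22.99 g/mol.
M(NaOH) = 22.99 + 16.00 + 1.008 = 39.998 g/mol.
n(Na) = 464.40 g / 22.99 g/mol = 20.200 mol.
From the equation the Na:NaOH mole ratio is 2:2, so n(NaOH) = 20.200 × 2/2 = 20.200 mol.
Mass of NaOH = 20.200 mol × 39.998 g/mol = 807.96 g.
Converting to mg: 807.96 g = 808000 mg.

808000 mg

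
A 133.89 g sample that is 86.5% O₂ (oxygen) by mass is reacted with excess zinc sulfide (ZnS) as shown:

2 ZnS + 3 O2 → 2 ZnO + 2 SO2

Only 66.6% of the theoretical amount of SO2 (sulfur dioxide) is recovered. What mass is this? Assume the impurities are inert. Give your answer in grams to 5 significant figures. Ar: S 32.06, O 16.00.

Pure O2 available = 133.89 g × 0.865 = 115.815 g.
M(O2) = 2(16.00) = 32.00 g/mol.
M(SO2) = 32.06 + 2(16.00) = 64.06 g/mol.
n(O2) = 115.815 g / 32.00 g/mol = 3.61921 mol.
From the equation the O2:SO2 mole ratio is 3:2, so n(SO2) = 3.61921 × 2/3 = 2.41281 mol.
Mass of SO2 = 2.41281 mol × 64.06 g/mol = 154.565 g.
Actual mass collected = 154.565 g × 0.666 = 102.940 g.

102.94 g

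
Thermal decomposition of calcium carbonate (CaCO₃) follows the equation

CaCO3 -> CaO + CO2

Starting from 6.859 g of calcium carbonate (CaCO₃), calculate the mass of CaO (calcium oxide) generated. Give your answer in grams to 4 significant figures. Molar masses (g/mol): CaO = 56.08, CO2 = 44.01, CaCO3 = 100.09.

3.843 g

n(CaCO3) = 6.8590 g / 100.09 g/mol = 0.068528 mol.
From the equation the CaCO3:CaO mole ratio is 1:1, so n(CaO) = 0.068528 × 1/1 = 0.068528 mol.
Mass of CaO = 0.068528 mol × 56.08 g/mol = 3.8431 g.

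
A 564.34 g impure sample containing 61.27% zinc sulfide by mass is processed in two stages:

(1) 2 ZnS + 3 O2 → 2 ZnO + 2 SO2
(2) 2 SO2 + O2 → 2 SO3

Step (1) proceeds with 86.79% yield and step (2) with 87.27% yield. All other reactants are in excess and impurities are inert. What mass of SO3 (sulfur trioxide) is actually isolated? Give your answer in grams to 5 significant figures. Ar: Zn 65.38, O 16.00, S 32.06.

Pure ZnS = 564.34 × 0.6127 = 345.771 g.
M(ZnS) = 65.38 + 32.06 = 97.44 g/mol.
M(SO3) = 32.06 + 3(16.00) = 80.06 g/mol.
n(ZnS) = 345.771 / 97.44 = 3.54855 mol.
Step 1 (ZnS:SO2 = 2:2): theoretical n(SO2) = 3.54855 mol; at 86.79% yield, n(SO2) = 3.07979 mol.
Step 2 (SO2:SO3 = 2:2): theoretical n(SO3) = 3.07979 mol, so theoretical mass = 3.07979 × 80.06 = 246.568 g.
At 87.27% yield, actual mass of SO3 = 246.568 × 0.8727 = 215.180 g.

215.18 g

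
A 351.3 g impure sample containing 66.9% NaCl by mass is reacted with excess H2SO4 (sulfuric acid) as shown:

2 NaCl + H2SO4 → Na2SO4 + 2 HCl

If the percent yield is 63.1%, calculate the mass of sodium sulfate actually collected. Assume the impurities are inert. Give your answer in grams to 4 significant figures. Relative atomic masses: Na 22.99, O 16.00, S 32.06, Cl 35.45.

180.2 g

Pure NaCl available = 351.3 g × 0.669 = 235.02 g.
M(NaCl) = 22.99 + 35.45 = 58.44 g/mol.
M(Na2SO4) = 2(22.99) + 32.06 + 4(16.00) = 142.04 g/mol.
n(NaCl) = 235.02 g / 58.44 g/mol = 4.0216 mol.
From the equation the NaCl:Na2SO4 mole ratio is 2:1, so n(Na2SO4) = 4.0216 × 1/2 = 2.0108 mol.
Mass of Na2SO4 = 2.0108 mol × 142.04 g/mol = 285.61 g.
Actual mass collected = 285.61 g × 0.631 = 180.22 g.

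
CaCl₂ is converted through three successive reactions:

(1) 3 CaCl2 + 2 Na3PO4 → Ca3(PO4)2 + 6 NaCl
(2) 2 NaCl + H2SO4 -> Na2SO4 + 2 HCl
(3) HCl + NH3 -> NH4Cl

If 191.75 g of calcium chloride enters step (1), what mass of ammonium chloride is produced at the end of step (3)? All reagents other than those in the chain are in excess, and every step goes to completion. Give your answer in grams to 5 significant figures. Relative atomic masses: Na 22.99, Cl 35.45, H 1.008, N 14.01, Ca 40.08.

184.85 g

M(CaCl2) = 40.08 + 2(35.45) = 110.98 g/mol.
M(NH4Cl) = 14.01 + 4(1.008) + 35.45 = 53.492 g/mol.
n(CaCl2) = 191.75 / 110.98 = 1.72779 mol.
Reaction (1): CaCl2→NaCl ratio 3:6 ⇒ n(NaCl) = 3.45558 mol.
Reaction (2): NaCl→HCl ratio 2:2 ⇒ n(HCl) = 3.45558 mol.
Reaction (3): HCl→NH4Cl ratio 1:1 ⇒ n(NH4Cl) = 3.45558 mol.
Mass of NH4Cl = 3.45558 × 53.492 = 184.846 g.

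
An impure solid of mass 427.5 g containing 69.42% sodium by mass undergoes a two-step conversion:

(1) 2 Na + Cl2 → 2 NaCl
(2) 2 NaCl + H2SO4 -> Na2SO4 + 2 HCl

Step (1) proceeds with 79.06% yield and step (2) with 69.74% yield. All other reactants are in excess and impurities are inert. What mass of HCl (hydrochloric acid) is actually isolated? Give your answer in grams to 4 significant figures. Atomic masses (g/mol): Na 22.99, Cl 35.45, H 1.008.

259.5 g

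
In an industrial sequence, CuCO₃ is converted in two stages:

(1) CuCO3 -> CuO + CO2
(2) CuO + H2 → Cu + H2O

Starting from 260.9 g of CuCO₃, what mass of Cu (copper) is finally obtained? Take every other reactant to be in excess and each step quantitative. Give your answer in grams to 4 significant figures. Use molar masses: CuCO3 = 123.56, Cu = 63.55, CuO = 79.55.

134.2 g

n(CuCO3) = 260.90 / 123.56 = 2.1115 mol.
Step 1 gives a 1:1 ratio of CuCO3 to CuO, so n(CuO) = 2.1115 mol.
In step 2 the CuO:Cu ratio is 1:1, so n(Cu) = 2.1115 mol.
Mass of Cu = 2.1115 × 63.55 = 134.19 g.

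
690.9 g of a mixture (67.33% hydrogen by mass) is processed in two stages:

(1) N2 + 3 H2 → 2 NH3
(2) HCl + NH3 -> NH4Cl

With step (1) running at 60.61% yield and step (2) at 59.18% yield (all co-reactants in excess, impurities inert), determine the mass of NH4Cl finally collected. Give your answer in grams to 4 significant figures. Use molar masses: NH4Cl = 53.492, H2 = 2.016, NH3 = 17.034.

2952 g

Pure H2 = 690.9 × 0.6733 = 465.18 g.
n(H2) = 465.18 / 2.016 = 230.75 mol.
Step 1 (H2:NH3 = 3:2): theoretical n(NH3) = 153.83 mol; at 60.61% yield, n(NH3) = 93.237 mol.
Step 2 (NH3:NH4Cl = 1:1): theoretical n(NH4Cl) = 93.237 mol, so theoretical mass = 93.237 × 53.492 = 4987.4 g.
At 59.18% yield, actual mass of NH4Cl = 4987.4 × 0.5918 = 2951.5 g.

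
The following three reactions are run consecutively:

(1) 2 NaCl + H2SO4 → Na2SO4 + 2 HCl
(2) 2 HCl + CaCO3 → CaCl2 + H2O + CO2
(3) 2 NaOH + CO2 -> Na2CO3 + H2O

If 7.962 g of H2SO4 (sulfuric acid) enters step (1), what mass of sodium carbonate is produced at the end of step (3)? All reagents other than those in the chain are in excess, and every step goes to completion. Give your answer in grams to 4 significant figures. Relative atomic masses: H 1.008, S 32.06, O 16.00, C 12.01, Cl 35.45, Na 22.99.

M(H2SO4) = 2(1.008) + 32.06 + 4(16.00) = 98.076 g/mol.
M(Na2CO3) = 2(22.99) + 12.01 + 3(16.00) = 105.99 g/mol.
n(H2SO4) = 7.962 / 98.076 = 0.081182 mol.
Reaction (1): H2SO4→HCl ratio 1:2 ⇒ n(HCl) = 0.16236 mol.
Reaction (2): HCl→CO2 ratio 2:1 ⇒ n(CO2) = 0.081182 mol.
Reaction (3): CO2→Na2CO3 ratio 1:1 ⇒ n(Na2CO3) = 0.081182 mol.
Mass of Na2CO3 = 0.081182 × 105.99 = 8.6045 g.

8.604 g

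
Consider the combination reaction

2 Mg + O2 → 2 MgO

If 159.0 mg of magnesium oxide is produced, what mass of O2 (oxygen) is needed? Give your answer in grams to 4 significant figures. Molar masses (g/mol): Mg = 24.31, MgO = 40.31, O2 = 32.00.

0.06311 g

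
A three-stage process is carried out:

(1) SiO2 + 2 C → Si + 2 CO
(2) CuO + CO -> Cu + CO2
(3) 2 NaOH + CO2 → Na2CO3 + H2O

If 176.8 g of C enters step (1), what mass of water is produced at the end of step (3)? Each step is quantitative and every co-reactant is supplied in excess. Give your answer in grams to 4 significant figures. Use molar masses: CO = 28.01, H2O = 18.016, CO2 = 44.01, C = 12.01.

265.2 g

n(C) = 176.8 / 12.01 = 14.721 mol.
Reaction (1): C→CO ratio 2:2 ⇒ n(CO) = 14.721 mol.
Reaction (2): CO→CO2 ratio 1:1 ⇒ n(CO2) = 14.721 mol.
Reaction (3): CO2→H2O ratio 1:1 ⇒ n(H2O) = 14.721 mol.
Mass of H2O = 14.721 × 18.016 = 265.21 g.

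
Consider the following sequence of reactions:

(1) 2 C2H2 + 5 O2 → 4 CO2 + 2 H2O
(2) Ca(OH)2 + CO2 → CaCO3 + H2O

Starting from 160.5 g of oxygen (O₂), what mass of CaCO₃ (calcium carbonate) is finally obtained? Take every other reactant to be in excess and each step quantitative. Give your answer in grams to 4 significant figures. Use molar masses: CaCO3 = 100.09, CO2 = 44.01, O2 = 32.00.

n(O2) = 160.50 / 32.00 = 5.0156 mol.
Step 1 gives a 5:4 ratio of O2 to CO2, so n(CO2) = 4.0125 mol.
In step 2 the CO2:CaCO3 ratio is 1:1, so n(CaCO3) = 4.0125 mol.
Mass of CaCO3 = 4.0125 × 100.09 = 401.61 g.

401.6 g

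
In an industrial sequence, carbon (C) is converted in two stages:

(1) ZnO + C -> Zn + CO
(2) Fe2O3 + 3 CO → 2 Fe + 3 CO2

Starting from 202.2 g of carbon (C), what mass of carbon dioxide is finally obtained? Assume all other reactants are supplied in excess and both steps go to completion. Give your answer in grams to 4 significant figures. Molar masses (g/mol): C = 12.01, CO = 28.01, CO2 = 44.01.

741.0 g

n(C) = 202.20 / 12.01 = 16.836 mol.
Step 1 gives a 1:1 ratio of C to CO, so n(CO) = 16.836 mol.
In step 2 the CO:CO2 ratio is 3:3, so n(CO2) = 16.836 mol.
Mass of CO2 = 16.836 × 44.01 = 740.95 g.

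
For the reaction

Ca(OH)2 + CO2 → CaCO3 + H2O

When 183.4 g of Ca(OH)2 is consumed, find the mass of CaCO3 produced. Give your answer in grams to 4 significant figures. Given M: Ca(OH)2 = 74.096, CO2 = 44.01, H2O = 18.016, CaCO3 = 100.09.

n(Ca(OH)2) = 183.40 g / 74.096 g/mol = 2.4752 mol.
From the equation the Ca(OH)2:CaCO3 mole ratio is 1:1, so n(CaCO3) = 2.4752 × 1/1 = 2.4752 mol.
Mass of CaCO3 = 2.4752 mol × 100.09 g/mol = 247.74 g.

247.7 g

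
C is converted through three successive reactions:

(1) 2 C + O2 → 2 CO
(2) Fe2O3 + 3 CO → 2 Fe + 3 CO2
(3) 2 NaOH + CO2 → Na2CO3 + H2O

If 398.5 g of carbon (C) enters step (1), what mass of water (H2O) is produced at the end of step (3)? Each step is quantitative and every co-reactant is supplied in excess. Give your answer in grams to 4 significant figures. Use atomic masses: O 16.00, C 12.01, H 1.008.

M(C) = 12.01 g/mol.
M(H2O) = 2(1.008) + 16.00 = 18.016 g/mol.
n(C) = 398.5 / 12.01 = 33.181 mol.
Reaction (1): C→CO ratio 2:2 ⇒ n(CO) = 33.181 mol.
Reaction (2): CO→CO2 ratio 3:3 ⇒ n(CO2) = 33.181 mol.
Reaction (3): CO2→H2O ratio 1:1 ⇒ n(H2O) = 33.181 mol.
Mass of H2O = 33.181 × 18.016 = 597.78 g.

597.8 g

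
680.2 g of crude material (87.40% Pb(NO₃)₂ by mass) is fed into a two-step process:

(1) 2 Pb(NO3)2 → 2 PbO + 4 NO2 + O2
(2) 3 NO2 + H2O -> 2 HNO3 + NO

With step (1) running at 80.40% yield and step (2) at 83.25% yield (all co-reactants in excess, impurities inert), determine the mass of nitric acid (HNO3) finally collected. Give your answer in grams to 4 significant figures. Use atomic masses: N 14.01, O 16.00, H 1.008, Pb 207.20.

100.9 g

Pure Pb(NO3)2 = 680.2 × 0.8740 = 594.49 g.
M(Pb(NO3)2) = 207.20 + 2(14.01) + 6(16.00) = 331.22 g/mol.
M(HNO3) = 1.008 + 14.01 + 3(16.00) = 63.018 g/mol.
n(Pb(NO3)2) = 594.49 / 331.22 = 1.7949 mol.
Step 1 (Pb(NO3)2:NO2 = 2:4): theoretical n(NO2) = 3.5897 mol; at 80.40% yield, n(NO2) = 2.8861 mol.
Step 2 (NO2:HNO3 = 3:2): theoretical n(HNO3) = 1.9241 mol, so theoretical mass = 1.9241 × 63.018 = 121.25 g.
At 83.25% yield, actual mass of HNO3 = 121.25 × 0.8325 = 100.94 g.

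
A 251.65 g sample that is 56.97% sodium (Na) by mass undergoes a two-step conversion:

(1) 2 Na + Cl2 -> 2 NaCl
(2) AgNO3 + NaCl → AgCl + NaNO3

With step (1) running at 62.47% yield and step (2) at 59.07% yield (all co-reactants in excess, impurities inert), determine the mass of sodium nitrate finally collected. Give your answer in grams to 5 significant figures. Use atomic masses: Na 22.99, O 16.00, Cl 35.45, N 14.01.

Pure Na = 251.65 × 0.5697 = 143.365 g.
M(Na) = 22.99 g/mol.
M(NaNO3) = 22.99 + 14.01 + 3(16.00) = 85.00 g/mol.
n(Na) = 143.365 / 22.99 = 6.23597 mol.
Step 1 (Na:NaCl = 2:2): theoretical n(NaCl) = 6.23597 mol; at 62.47% yield, n(NaCl) = 3.89561 mol.
Step 2 (NaCl:NaNO3 = 1:1): theoretical n(NaNO3) = 3.89561 mol, so theoretical mass = 3.89561 × 85.00 = 331.127 g.
At 59.07% yield, actual mass of NaNO3 = 331.127 × 0.5907 = 195.597 g.

195.60 g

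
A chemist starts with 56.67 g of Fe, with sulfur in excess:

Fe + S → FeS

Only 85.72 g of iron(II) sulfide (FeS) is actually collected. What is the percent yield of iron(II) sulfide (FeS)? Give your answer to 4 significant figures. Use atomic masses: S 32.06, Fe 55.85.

96.10 %

M(Fe) = 55.85 g/mol.
M(FeS) = 55.85 + 32.06 = 87.91 g/mol.
n(Fe) = 56.670 g / 55.85 g/mol = 1.0147 mol.
From the equation the Fe:FeS mole ratio is 1:1, so n(FeS) = 1.0147 × 1/1 = 1.0147 mol.
Mass of FeS = 1.0147 mol × 87.91 g/mol = 89.201 g.
This is the theoretical yield. Percent yield = 85.72 g / 89.201 g × 100% = 96.098%.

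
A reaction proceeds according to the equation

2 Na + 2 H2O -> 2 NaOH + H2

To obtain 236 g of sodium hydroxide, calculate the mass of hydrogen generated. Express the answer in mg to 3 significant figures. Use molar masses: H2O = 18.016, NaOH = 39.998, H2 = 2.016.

n(NaOH) = 236.0 g / 39.998 g/mol = 5.900 mol.
From the equation the NaOH:H2 mole ratio is 2:1, so n(H2) = 5.900 × 1/2 = 2.950 mol.
Mass of H2 = 2.950 mol × 2.016 g/mol = 5.947 g.
Converting to mg: 5.947 g = 5950 mg.

5950 mg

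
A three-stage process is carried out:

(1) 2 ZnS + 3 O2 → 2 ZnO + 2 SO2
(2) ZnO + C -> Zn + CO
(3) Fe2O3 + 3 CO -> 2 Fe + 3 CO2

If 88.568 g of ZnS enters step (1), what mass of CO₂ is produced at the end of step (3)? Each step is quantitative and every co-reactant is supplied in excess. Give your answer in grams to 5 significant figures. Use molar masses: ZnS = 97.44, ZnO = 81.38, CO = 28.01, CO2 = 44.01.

n(ZnS) = 88.568 / 97.44 = 0.908949 mol.
Reaction (1): ZnS→ZnO ratio 2:2 ⇒ n(ZnO) = 0.908949 mol.
Reaction (2): ZnO→CO ratio 1:1 ⇒ n(CO) = 0.908949 mol.
Reaction (3): CO→CO2 ratio 3:3 ⇒ n(CO2) = 0.908949 mol.
Mass of CO2 = 0.908949 × 44.01 = 40.0028 g.

40.003 g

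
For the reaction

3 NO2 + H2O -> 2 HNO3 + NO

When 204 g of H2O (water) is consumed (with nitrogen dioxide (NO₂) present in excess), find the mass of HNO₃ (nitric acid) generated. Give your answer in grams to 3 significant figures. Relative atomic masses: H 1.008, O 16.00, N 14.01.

1430 g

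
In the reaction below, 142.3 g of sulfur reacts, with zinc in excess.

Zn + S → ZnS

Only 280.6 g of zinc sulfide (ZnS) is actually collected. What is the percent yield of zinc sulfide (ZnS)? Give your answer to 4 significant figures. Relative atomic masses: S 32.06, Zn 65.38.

64.88 %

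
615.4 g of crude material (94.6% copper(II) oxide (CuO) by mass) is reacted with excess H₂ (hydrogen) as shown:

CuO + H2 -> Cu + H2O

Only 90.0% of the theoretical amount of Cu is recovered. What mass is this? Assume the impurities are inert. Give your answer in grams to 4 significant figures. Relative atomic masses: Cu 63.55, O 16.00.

418.6 g

Pure CuO available = 615.4 g × 0.946 = 582.17 g.
M(CuO) = 63.55 + 16.00 = 79.55 g/mol.
M(Cu) = 63.55 g/mol.
n(CuO) = 582.17 g / 79.55 g/mol = 7.3183 mol.
From the equation the CuO:Cu mole ratio is 1:1, so n(Cu) = 7.3183 × 1/1 = 7.3183 mol.
Mass of Cu = 7.3183 mol × 63.55 g/mol = 465.08 g.
Actual mass collected = 465.08 g × 0.900 = 418.57 g.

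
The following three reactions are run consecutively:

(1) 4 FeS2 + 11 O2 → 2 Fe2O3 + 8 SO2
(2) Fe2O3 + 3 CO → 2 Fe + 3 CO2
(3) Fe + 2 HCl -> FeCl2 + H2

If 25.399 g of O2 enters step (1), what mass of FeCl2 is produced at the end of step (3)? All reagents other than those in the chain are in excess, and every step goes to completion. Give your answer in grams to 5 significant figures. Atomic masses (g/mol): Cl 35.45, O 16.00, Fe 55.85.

36.583 g

M(O2) = 2(16.00) = 32.00 g/mol.
M(FeCl2) = 55.85 + 2(35.45) = 126.75 g/mol.
n(O2) = 25.399 / 32.00 = 0.793719 mol.
Reaction (1): O2→Fe2O3 ratio 11:2 ⇒ n(Fe2O3) = 0.144313 mol.
Reaction (2): Fe2O3→Fe ratio 1:2 ⇒ n(Fe) = 0.288625 mol.
Reaction (3): Fe→FeCl2 ratio 1:1 ⇒ n(FeCl2) = 0.288625 mol.
Mass of FeCl2 = 0.288625 × 126.75 = 36.5832 g.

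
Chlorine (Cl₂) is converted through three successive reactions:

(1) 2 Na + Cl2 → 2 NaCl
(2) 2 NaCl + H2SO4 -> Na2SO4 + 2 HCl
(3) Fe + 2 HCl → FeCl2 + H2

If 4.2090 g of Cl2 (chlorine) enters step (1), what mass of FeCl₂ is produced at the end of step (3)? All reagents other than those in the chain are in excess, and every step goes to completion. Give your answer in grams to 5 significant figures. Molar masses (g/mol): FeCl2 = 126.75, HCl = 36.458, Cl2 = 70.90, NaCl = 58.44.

7.5246 g

n(Cl2) = 4.2090 / 70.90 = 0.0593653 mol.
Reaction (1): Cl2→NaCl ratio 1:2 ⇒ n(NaCl) = 0.118731 mol.
Reaction (2): NaCl→HCl ratio 2:2 ⇒ n(HCl) = 0.118731 mol.
Reaction (3): HCl→FeCl2 ratio 2:1 ⇒ n(FeCl2) = 0.0593653 mol.
Mass of FeCl2 = 0.0593653 × 126.75 = 7.52455 g.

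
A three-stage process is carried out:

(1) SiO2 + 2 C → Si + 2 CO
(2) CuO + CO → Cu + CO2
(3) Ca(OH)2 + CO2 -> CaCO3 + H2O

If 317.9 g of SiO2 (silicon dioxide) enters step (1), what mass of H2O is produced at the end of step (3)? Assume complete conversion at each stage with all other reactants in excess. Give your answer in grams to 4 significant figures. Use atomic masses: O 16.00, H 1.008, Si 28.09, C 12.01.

M(SiO2) = 28.09 + 2(16.00) = 60.09 g/mol.
M(H2O) = 2(1.008) + 16.00 = 18.016 g/mol.
n(SiO2) = 317.9 / 60.09 = 5.2904 mol.
Reaction (1): SiO2→CO ratio 1:2 ⇒ n(CO) = 10.581 mol.
Reaction (2): CO→CO2 ratio 1:1 ⇒ n(CO2) = 10.581 mol.
Reaction (3): CO2→H2O ratio 1:1 ⇒ n(H2O) = 10.581 mol.
Mass of H2O = 10.581 × 18.016 = 190.62 g.

190.6 g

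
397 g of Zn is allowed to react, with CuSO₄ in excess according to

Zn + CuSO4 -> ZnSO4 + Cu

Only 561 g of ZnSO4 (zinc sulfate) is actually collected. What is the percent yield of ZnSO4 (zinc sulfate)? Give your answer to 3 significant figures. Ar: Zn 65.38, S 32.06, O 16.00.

M(Zn) = 65.38 g/mol.
M(ZnSO4) = 65.38 + 32.06 + 4(16.00) = 161.44 g/mol.
n(Zn) = 397.0 g / 65.38 g/mol = 6.072 mol.
From the equation the Zn:ZnSO4 mole ratio is 1:1, so n(ZnSO4) = 6.072 × 1/1 = 6.072 mol.
Mass of ZnSO4 = 6.072 mol × 161.44 g/mol = 980.3 g.
This is the theoretical yield. Percent yield = 561 g / 980.3 g × 100% = 57.23%.

57.2 %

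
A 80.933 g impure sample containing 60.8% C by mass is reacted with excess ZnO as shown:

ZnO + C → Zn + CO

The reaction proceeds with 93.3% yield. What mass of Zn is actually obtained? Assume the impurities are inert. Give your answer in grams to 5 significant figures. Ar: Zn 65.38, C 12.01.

249.93 g

Pure C available = 80.933 g × 0.608 = 49.2073 g.
M(C) = 12.01 g/mol.
M(Zn) = 65.38 g/mol.
n(C) = 49.2073 g / 12.01 g/mol = 4.09719 mol.
From the equation the C:Zn mole ratio is 1:1, so n(Zn) = 4.09719 × 1/1 = 4.09719 mol.
Mass of Zn = 4.09719 mol × 65.38 g/mol = 267.874 g.
Actual mass collected = 267.874 g × 0.933 = 249.927 g.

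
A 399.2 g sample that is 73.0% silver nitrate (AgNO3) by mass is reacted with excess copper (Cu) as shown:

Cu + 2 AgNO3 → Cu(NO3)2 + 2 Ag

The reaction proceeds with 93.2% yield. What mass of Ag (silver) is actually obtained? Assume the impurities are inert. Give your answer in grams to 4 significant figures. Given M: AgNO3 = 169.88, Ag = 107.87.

172.5 g

Pure AgNO3 available = 399.2 g × 0.730 = 291.42 g.
n(AgNO3) = 291.42 g / 169.88 g/mol = 1.7154 mol.
From the equation the AgNO3:Ag mole ratio is 2:2, so n(Ag) = 1.7154 × 2/2 = 1.7154 mol.
Mass of Ag = 1.7154 mol × 107.87 g/mol = 185.04 g.
Actual mass collected = 185.04 g × 0.932 = 172.46 g.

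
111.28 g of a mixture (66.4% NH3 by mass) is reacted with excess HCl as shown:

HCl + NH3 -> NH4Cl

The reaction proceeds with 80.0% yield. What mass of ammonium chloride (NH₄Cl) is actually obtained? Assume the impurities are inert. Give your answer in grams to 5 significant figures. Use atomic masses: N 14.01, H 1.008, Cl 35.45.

Pure NH3 available = 111.28 g × 0.664 = 73.8899 g.
M(NH3) = 14.01 + 3(1.008) = 17.034 g/mol.
M(NH4Cl) = 14.01 + 4(1.008) + 35.45 = 53.492 g/mol.
n(NH3) = 73.8899 g / 17.034 g/mol = 4.33779 mol.
From the equation the NH3:NH4Cl mole ratio is 1:1, so n(NH4Cl) = 4.33779 × 1/1 = 4.33779 mol.
Mass of NH4Cl = 4.33779 mol × 53.492 g/mol = 232.037 g.
Actual mass collected = 232.037 g × 0.800 = 185.630 g.

185.63 g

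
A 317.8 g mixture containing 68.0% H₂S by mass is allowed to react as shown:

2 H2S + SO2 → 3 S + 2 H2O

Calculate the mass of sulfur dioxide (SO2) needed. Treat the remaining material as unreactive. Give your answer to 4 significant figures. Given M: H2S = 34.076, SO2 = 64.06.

203.1 g

Mass of pure H2S = 317.8 g × 0.680 = 216.10 g.
n(H2S) = 216.10 g / 34.076 g/mol = 6.3418 mol.
From the equation the H2S:SO2 mole ratio is 2:1, so n(SO2) = 6.3418 × 1/2 = 3.1709 mol.
Mass of SO2 = 3.1709 mol × 64.06 g/mol = 203.13 g.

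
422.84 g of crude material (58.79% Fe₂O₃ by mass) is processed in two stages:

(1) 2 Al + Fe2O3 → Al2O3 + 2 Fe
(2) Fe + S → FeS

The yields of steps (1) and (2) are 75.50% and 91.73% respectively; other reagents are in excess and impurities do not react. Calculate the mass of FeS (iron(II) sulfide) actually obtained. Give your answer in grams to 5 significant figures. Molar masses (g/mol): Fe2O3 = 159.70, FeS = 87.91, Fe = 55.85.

189.54 g

Pure Fe2O3 = 422.84 × 0.5879 = 248.588 g.
n(Fe2O3) = 248.588 / 159.70 = 1.55659 mol.
Step 1 (Fe2O3:Fe = 1:2): theoretical n(Fe) = 3.11318 mol; at 75.50% yield, n(Fe) = 2.35045 mol.
Step 2 (Fe:FeS = 1:1): theoretical n(FeS) = 2.35045 mol, so theoretical mass = 2.35045 × 87.91 = 206.628 g.
At 91.73% yield, actual mass of FeS = 206.628 × 0.9173 = 189.540 g.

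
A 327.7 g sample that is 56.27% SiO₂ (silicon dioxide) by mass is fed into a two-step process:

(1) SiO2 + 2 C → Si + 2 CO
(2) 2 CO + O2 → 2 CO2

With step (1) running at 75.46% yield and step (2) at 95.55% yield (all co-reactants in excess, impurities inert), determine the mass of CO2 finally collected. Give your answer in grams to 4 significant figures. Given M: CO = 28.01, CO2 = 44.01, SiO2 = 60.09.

194.8 g

Pure SiO2 = 327.7 × 0.5627 = 184.40 g.
n(SiO2) = 184.40 / 60.09 = 3.0687 mol.
Step 1 (SiO2:CO = 1:2): theoretical n(CO) = 6.1374 mol; at 75.46% yield, n(CO) = 4.6312 mol.
Step 2 (CO:CO2 = 2:2): theoretical n(CO2) = 4.6312 mol, so theoretical mass = 4.6312 × 44.01 = 203.82 g.
At 95.55% yield, actual mass of CO2 = 203.82 × 0.9555 = 194.75 g.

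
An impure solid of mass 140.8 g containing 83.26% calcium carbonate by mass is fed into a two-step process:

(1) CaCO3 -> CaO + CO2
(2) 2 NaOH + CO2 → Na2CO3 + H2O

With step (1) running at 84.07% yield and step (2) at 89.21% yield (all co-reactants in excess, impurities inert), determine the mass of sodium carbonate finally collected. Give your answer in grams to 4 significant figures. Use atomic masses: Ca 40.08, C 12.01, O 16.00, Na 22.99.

93.10 g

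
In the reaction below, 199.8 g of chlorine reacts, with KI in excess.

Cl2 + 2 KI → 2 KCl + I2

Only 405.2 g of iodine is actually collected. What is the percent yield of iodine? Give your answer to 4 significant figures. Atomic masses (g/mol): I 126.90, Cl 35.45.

M(Cl2) = 2(35.45) = 70.90 g/mol.
M(I2) = 2(126.90) = 253.80 g/mol.
n(Cl2) = 199.80 g / 70.90 g/mol = 2.8181 mol.
From the equation the Cl2:I2 mole ratio is 1:1, so n(I2) = 2.8181 × 1/1 = 2.8181 mol.
Mass of I2 = 2.8181 mol × 253.80 g/mol = 715.22 g.
This is the theoretical yield. Percent yield = 405.2 g / 715.22 g × 100% = 56.654%.

56.65 %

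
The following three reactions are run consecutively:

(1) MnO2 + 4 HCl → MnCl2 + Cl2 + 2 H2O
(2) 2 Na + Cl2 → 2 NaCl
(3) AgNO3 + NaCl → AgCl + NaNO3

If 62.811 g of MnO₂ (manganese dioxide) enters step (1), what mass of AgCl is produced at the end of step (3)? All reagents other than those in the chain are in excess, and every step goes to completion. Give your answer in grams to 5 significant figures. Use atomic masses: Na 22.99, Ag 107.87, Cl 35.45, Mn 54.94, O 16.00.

M(MnO2) = 54.94 + 2(16.00) = 86.94 g/mol.
M(AgCl) = 107.87 + 35.45 = 143.32 g/mol.
n(MnO2) = 62.811 / 86.94 = 0.722464 mol.
Reaction (1): MnO2→Cl2 ratio 1:1 ⇒ n(Cl2) = 0.722464 mol.
Reaction (2): Cl2→NaCl ratio 1:2 ⇒ n(NaCl) = 1.44493 mol.
Reaction (3): NaCl→AgCl ratio 1:1 ⇒ n(AgCl) = 1.44493 mol.
Mass of AgCl = 1.44493 × 143.32 = 207.087 g.

207.09 g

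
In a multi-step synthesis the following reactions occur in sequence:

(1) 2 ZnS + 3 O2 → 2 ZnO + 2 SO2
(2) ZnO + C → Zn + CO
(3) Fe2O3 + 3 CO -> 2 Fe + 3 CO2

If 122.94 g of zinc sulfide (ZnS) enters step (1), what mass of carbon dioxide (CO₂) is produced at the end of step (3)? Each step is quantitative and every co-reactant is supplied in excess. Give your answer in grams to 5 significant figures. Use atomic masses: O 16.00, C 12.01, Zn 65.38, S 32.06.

55.527 g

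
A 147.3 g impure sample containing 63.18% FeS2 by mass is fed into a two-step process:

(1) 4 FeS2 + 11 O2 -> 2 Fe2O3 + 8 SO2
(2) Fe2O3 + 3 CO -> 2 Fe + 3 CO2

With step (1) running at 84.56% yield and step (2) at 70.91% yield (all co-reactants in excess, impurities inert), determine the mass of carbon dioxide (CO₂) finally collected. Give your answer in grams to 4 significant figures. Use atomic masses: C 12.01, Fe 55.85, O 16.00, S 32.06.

Pure FeS2 = 147.3 × 0.6318 = 93.064 g.
M(FeS2) = 55.85 + 2(32.06) = 119.97 g/mol.
M(CO2) = 12.01 + 2(16.00) = 44.01 g/mol.
n(FeS2) = 93.064 / 119.97 = 0.77573 mol.
Step 1 (FeS2:Fe2O3 = 4:2): theoretical n(Fe2O3) = 0.38786 mol; at 84.56% yield, n(Fe2O3) = 0.32798 mol.
Step 2 (Fe2O3:CO2 = 1:3): theoretical n(CO2) = 0.98393 mol, so theoretical mass = 0.98393 × 44.01 = 43.303 g.
At 70.91% yield, actual mass of CO2 = 43.303 × 0.7091 = 30.706 g.

30.71 g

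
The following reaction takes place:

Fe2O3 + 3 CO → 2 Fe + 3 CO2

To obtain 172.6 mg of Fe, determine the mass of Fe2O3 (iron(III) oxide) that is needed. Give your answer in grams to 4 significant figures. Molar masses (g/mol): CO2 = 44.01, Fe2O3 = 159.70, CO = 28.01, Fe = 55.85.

0.2468 g

Convert: 172.6 mg = 0.17260 g.
n(Fe) = 0.17260 g / 55.85 g/mol = 0.0030904 mol.
From the equation the Fe:Fe2O3 mole ratio is 2:1, so n(Fe2O3) = 0.0030904 × 1/2 = 0.0015452 mol.
Mass of Fe2O3 = 0.0015452 mol × 159.70 g/mol = 0.24677 g.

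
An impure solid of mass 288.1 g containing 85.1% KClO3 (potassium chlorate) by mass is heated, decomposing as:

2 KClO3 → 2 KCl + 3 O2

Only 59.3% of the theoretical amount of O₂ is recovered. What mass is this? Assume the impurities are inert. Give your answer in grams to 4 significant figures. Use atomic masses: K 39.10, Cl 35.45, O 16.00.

56.94 g

Pure KClO3 available = 288.1 g × 0.851 = 245.17 g.
M(KClO3) = 39.10 + 35.45 + 3(16.00) = 122.55 g/mol.
M(O2) = 2(16.00) = 32.00 g/mol.
n(KClO3) = 245.17 g / 122.55 g/mol = 2.0006 mol.
From the equation the KClO3:O2 mole ratio is 2:3, so n(O2) = 2.0006 × 3/2 = 3.0009 mol.
Mass of O2 = 3.0009 mol × 32.00 g/mol = 96.029 g.
Actual mass collected = 96.029 g × 0.593 = 56.945 g.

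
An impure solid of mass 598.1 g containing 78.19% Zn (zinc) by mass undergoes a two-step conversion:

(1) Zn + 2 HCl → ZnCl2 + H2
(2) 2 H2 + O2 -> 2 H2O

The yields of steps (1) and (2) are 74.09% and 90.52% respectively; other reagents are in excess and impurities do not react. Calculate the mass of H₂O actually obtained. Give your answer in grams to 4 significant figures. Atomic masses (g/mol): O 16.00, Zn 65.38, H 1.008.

86.43 g

Pure Zn = 598.1 × 0.7819 = 467.65 g.
M(Zn) = 65.38 g/mol.
M(H2O) = 2(1.008) + 16.00 = 18.016 g/mol.
n(Zn) = 467.65 / 65.38 = 7.1529 mol.
Step 1 (Zn:H2 = 1:1): theoretical n(H2) = 7.1529 mol; at 74.09% yield, n(H2) = 5.2996 mol.
Step 2 (H2:H2O = 2:2): theoretical n(H2O) = 5.2996 mol, so theoretical mass = 5.2996 × 18.016 = 95.477 g.
At 90.52% yield, actual mass of H2O = 95.477 × 0.9052 = 86.426 g.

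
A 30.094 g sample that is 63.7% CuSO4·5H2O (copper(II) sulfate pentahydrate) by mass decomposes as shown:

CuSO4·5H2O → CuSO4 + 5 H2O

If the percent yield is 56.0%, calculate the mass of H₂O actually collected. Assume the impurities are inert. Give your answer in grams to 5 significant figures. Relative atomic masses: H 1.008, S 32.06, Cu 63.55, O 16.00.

3.8729 g

Pure CuSO4·5H2O available = 30.094 g × 0.637 = 19.1699 g.
M(CuSO4·5H2O) = 63.55 + 32.06 + 9(16.00) + 10(1.008) = 249.69 g/mol.
M(H2O) = 2(1.008) + 16.00 = 18.016 g/mol.
n(CuSO4·5H2O) = 19.1699 g / 249.69 g/mol = 0.0767747 mol.
From the equation the CuSO4·5H2O:H2O mole ratio is 1:5, so n(H2O) = 0.0767747 × 5/1 = 0.383874 mol.
Mass of H2O = 0.383874 mol × 18.016 g/mol = 6.91587 g.
Actual mass collected = 6.91587 g × 0.560 = 3.87289 g.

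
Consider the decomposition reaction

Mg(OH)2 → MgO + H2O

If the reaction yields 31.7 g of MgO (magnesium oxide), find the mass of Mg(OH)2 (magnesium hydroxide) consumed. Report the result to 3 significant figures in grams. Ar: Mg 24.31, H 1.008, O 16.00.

M(MgO) = 24.31 + 16.00 = 40.31 g/mol.
M(Mg(OH)2) = 24.31 + 2(16.00) + 2(1.008) = 58.326 g/mol.
n(MgO) = 31.70 g / 40.31 g/mol = 0.7864 mol.
From the equation the MgO:Mg(OH)2 mole ratio is 1:1, so n(Mg(OH)2) = 0.7864 × 1/1 = 0.7864 mol.
Mass of Mg(OH)2 = 0.7864 mol × 58.326 g/mol = 45.87 g.

45.9 g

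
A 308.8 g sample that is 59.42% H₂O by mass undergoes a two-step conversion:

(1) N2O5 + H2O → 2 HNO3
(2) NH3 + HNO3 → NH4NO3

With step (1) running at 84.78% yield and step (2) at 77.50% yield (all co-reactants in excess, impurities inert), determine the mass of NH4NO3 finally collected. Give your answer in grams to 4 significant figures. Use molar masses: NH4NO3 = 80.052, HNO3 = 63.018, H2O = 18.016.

Pure H2O = 308.8 × 0.5942 = 183.49 g.
n(H2O) = 183.49 / 18.016 = 10.185 mol.
Step 1 (H2O:HNO3 = 1:2): theoretical n(HNO3) = 20.370 mol; at 84.78% yield, n(HNO3) = 17.269 mol.
Step 2 (HNO3:NH4NO3 = 1:1): theoretical n(NH4NO3) = 17.269 mol, so theoretical mass = 17.269 × 80.052 = 1382.4 g.
At 77.50% yield, actual mass of NH4NO3 = 1382.4 × 0.7750 = 1071.4 g.

1071 g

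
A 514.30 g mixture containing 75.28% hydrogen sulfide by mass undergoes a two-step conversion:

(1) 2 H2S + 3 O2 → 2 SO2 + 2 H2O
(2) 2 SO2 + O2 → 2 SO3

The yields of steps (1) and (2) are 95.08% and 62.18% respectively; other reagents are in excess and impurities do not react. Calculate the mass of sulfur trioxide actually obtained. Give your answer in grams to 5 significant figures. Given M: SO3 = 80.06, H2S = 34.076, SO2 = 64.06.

537.78 g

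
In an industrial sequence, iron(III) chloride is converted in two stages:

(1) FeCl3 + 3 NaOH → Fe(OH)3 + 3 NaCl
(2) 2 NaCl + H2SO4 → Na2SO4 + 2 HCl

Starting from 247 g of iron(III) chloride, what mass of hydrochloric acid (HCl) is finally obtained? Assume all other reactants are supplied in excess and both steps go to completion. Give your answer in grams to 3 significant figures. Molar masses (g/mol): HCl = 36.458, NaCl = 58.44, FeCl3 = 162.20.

n(FeCl3) = 247.0 / 162.20 = 1.523 mol.
Step 1 gives a 1:3 ratio of FeCl3 to NaCl, so n(NaCl) = 4.568 mol.
In step 2 the NaCl:HCl ratio is 2:2, so n(HCl) = 4.568 mol.
Mass of HCl = 4.568 × 36.458 = 166.6 g.

167 g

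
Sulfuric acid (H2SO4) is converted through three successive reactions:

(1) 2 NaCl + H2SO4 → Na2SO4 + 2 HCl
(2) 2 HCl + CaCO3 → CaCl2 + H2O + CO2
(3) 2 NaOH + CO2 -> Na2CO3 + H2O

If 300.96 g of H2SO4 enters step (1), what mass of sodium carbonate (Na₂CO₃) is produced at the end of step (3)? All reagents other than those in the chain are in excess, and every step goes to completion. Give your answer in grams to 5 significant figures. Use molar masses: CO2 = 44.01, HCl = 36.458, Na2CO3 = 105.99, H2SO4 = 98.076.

n(H2SO4) = 300.96 / 98.076 = 3.06864 mol.
Reaction (1): H2SO4→HCl ratio 1:2 ⇒ n(HCl) = 6.13728 mol.
Reaction (2): HCl→CO2 ratio 2:1 ⇒ n(CO2) = 3.06864 mol.
Reaction (3): CO2→Na2CO3 ratio 1:1 ⇒ n(Na2CO3) = 3.06864 mol.
Mass of Na2CO3 = 3.06864 × 105.99 = 325.245 g.

325.25 g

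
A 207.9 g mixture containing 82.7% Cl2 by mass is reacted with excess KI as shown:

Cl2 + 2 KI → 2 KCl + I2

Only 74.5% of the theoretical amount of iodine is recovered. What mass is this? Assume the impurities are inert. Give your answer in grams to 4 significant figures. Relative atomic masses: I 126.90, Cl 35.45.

Pure Cl2 available = 207.9 g × 0.827 = 171.93 g.
M(Cl2) = 2(35.45) = 70.90 g/mol.
M(I2) = 2(126.90) = 253.80 g/mol.
n(Cl2) = 171.93 g / 70.90 g/mol = 2.4250 mol.
From the equation the Cl2:I2 mole ratio is 1:1, so n(I2) = 2.4250 × 1/1 = 2.4250 mol.
Mass of I2 = 2.4250 mol × 253.80 g/mol = 615.47 g.
Actual mass collected = 615.47 g × 0.745 = 458.52 g.

458.5 g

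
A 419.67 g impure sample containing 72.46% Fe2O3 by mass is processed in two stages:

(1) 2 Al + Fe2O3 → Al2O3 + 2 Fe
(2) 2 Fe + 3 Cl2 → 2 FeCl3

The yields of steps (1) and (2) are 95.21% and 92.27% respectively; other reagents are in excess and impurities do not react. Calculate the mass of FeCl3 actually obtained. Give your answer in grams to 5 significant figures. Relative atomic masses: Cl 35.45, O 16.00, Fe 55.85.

Pure Fe2O3 = 419.67 × 0.7246 = 304.093 g.
M(Fe2O3) = 2(55.85) + 3(16.00) = 159.70 g/mol.
M(FeCl3) = 55.85 + 3(35.45) = 162.20 g/mol.
n(Fe2O3) = 304.093 / 159.70 = 1.90415 mol.
Step 1 (Fe2O3:Fe = 1:2): theoretical n(Fe) = 3.80830 mol; at 95.21% yield, n(Fe) = 3.62588 mol.
Step 2 (Fe:FeCl3 = 2:2): theoretical n(FeCl3) = 3.62588 mol, so theoretical mass = 3.62588 × 162.20 = 588.118 g.
At 92.27% yield, actual mass of FeCl3 = 588.118 × 0.9227 = 542.657 g.

542.66 g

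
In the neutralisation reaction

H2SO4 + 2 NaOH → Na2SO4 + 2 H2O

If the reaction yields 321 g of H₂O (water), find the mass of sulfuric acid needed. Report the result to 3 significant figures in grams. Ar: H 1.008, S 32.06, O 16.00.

M(H2O) = 2(1.008) + 16.00 = 18.016 g/mol.
M(H2SO4) = 2(1.008) + 32.06 + 4(16.00) = 98.076 g/mol.
n(H2O) = 321.0 g / 18.016 g/mol = 17.82 mol.
From the equation the H2O:H2SO4 mole ratio is 2:1, so n(H2SO4) = 17.82 × 1/2 = 8.909 mol.
Mass of H2SO4 = 8.909 mol × 98.076 g/mol = 873.7 g.

874 g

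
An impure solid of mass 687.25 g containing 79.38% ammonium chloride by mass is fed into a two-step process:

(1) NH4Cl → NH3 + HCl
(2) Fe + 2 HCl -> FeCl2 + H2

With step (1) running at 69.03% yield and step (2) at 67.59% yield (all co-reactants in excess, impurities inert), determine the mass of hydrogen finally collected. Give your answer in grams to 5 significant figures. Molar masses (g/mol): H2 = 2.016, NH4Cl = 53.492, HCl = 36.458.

Pure NH4Cl = 687.25 × 0.7938 = 545.539 g.
n(NH4Cl) = 545.539 / 53.492 = 10.1985 mol.
Step 1 (NH4Cl:HCl = 1:1): theoretical n(HCl) = 10.1985 mol; at 69.03% yield, n(HCl) = 7.04004 mol.
Step 2 (HCl:H2 = 2:1): theoretical n(H2) = 3.52002 mol, so theoretical mass = 3.52002 × 2.016 = 7.09636 g.
At 67.59% yield, actual mass of H2 = 7.09636 × 0.6759 = 4.79643 g.

4.7964 g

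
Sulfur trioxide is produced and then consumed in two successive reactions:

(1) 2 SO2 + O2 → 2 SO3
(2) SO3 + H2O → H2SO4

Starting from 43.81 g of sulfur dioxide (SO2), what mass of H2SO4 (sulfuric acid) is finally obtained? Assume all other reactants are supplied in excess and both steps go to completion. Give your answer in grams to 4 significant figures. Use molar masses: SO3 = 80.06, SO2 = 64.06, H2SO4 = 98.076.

67.07 g

n(SO2) = 43.810 / 64.06 = 0.68389 mol.
Step 1 gives a 2:2 ratio of SO2 to SO3, so n(SO3) = 0.68389 mol.
In step 2 the SO3:H2SO4 ratio is 1:1, so n(H2SO4) = 0.68389 mol.
Mass of H2SO4 = 0.68389 × 98.076 = 67.073 g.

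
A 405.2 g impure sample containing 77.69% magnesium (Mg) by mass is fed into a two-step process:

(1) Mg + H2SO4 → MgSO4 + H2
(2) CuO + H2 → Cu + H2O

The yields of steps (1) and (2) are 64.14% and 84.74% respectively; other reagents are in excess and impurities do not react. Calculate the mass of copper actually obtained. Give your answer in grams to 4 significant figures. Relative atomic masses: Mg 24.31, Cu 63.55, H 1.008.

Pure Mg = 405.2 × 0.7769 = 314.80 g.
M(Mg) = 24.31 g/mol.
M(Cu) = 63.55 g/mol.
n(Mg) = 314.80 / 24.31 = 12.949 mol.
Step 1 (Mg:H2 = 1:1): theoretical n(H2) = 12.949 mol; at 64.14% yield, n(H2) = 8.3057 mol.
Step 2 (H2:Cu = 1:1): theoretical n(Cu) = 8.3057 mol, so theoretical mass = 8.3057 × 63.55 = 527.83 g.
At 84.74% yield, actual mass of Cu = 527.83 × 0.8474 = 447.28 g.

447.3 g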